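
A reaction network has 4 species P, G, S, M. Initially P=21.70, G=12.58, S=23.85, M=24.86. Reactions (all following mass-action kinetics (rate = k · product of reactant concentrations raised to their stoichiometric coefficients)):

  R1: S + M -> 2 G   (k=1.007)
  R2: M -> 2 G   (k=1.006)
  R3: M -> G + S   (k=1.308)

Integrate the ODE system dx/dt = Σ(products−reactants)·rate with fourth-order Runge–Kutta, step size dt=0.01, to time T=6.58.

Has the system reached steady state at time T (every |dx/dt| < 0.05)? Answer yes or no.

Steady state at T: yes

RK4 with dt=0.01: 658 steps to T=6.58. Trajectory (selected grid times):
t=0.00: P=21.70 G=12.58 S=23.85 M=24.86
t=0.73: P=21.70 G=59.98 S=5.27 M=0.03
t=1.46: P=21.70 G=60.04 S=5.25 M=0.00
t=2.19: P=21.70 G=60.04 S=5.25 M=0.00
t=2.92: P=21.70 G=60.04 S=5.25 M=0.00
t=3.66: P=21.70 G=60.04 S=5.25 M=0.00
t=4.39: P=21.70 G=60.04 S=5.25 M=0.00
t=5.12: P=21.70 G=60.04 S=5.25 M=0.00
t=5.85: P=21.70 G=60.04 S=5.25 M=0.00
t=6.58: P=21.70 G=60.04 S=5.25 M=0.00
Rates at T: R1=0.0000, R2=0.0000, R3=0.0000
dx/dt at T (Σ net stoichiometry × rate): P=+0.0000, G=+0.0000, S=-0.0000, M=-0.0000
Largest |dx/dt| is |+0.0000| (G) < 0.05 → steady.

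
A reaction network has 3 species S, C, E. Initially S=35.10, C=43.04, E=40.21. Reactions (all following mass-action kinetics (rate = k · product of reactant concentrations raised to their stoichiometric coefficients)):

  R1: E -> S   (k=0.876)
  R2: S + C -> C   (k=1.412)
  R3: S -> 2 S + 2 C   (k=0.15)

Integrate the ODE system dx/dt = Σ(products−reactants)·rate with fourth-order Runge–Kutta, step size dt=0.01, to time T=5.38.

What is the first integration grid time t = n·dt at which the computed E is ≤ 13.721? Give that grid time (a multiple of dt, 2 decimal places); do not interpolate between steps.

Threshold first reached at t = 1.23

RK4 with dt=0.01: 538 steps to T=5.38. Trajectory (selected grid times):
t=0.00: S=35.10 C=43.04 E=40.21
t=0.60: S=0.35 C=43.29 E=23.77
t=1.20: S=0.20 C=43.34 E=14.05
t=1.22: S=0.20 C=43.34 E=13.81
t=1.23: S=0.20 C=43.34 E=13.69
t=1.79: S=0.12 C=43.37 E=8.38
t=2.39: S=0.07 C=43.39 E=4.96
t=2.99: S=0.04 C=43.40 E=2.93
t=3.59: S=0.03 C=43.40 E=1.73
t=4.18: S=0.02 C=43.41 E=1.03
t=4.78: S=0.01 C=43.41 E=0.61
t=5.38: S=0.01 C=43.41 E=0.36
E(1.22)=13.810 > 13.721 but E(1.23)=13.690 ≤ 13.721, so the first grid time is t=1.23.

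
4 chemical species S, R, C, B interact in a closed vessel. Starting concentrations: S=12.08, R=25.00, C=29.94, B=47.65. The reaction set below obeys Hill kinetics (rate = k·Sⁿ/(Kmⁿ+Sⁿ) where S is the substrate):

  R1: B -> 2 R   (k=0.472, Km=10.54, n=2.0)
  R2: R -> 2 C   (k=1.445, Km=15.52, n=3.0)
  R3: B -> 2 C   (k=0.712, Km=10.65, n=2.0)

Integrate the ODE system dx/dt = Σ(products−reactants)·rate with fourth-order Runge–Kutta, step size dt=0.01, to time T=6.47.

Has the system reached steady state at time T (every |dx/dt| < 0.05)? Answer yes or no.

RK4 with dt=0.01: 647 steps to T=6.47. Trajectory (selected grid times):
t=0.00: S=12.08 R=25.00 C=29.94 B=47.65
t=0.72: S=12.08 R=24.81 C=32.59 B=46.84
t=1.44: S=12.08 R=24.62 C=35.23 B=46.03
t=2.16: S=12.08 R=24.44 C=37.87 B=45.22
t=2.88: S=12.08 R=24.26 C=40.49 B=44.41
t=3.59: S=12.08 R=24.08 C=43.07 B=43.62
t=4.31: S=12.08 R=23.90 C=45.67 B=42.81
t=5.03: S=12.08 R=23.73 C=48.26 B=42.01
t=5.75: S=12.08 R=23.55 C=50.85 B=41.21
t=6.47: S=12.08 R=23.38 C=53.42 B=40.41
Rates at T: R1=0.4419, R2=1.1181, R3=0.6658
dx/dt at T (Σ net stoichiometry × rate): S=+0.0000, R=-0.2342, C=+3.5677, B=-1.1077
Largest |dx/dt| is |+3.5677| (C) ≥ 0.05 → not steady.

Steady state at T: no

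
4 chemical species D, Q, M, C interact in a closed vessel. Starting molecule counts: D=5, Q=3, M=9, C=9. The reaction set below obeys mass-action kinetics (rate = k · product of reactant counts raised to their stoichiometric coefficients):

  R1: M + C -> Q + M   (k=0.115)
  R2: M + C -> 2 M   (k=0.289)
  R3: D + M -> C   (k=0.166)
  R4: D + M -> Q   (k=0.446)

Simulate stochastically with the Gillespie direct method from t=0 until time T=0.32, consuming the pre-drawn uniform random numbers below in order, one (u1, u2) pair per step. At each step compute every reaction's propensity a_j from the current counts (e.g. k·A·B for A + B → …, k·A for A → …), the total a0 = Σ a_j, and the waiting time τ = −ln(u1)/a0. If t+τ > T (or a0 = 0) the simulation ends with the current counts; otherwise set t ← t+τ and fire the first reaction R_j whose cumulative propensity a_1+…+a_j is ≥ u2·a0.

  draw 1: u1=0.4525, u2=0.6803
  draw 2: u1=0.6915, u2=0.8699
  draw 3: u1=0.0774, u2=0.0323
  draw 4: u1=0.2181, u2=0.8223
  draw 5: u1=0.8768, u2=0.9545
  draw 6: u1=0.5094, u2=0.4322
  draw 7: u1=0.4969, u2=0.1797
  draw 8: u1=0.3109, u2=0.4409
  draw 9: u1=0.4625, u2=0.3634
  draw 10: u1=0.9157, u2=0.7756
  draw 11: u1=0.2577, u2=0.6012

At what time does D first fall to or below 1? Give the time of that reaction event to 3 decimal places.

t=0.000: D=5 Q=3 M=9 C=9
Draw 1: a1=9.315, a2=23.409, a3=7.470, a4=20.070, a0=60.264; τ=−ln(0.4525)/60.264=0.013 → t=0.013; u2·a0=0.6803·60.264=40.998; a1+…+a3=40.194 < 40.998 ≤ a1+…+a4=60.264 → R4 fires; D=4 Q=4 M=8 C=9
Draw 2: a1=8.280, a2=20.808, a3=5.312, a4=14.272, a0=48.672; τ=−ln(0.6915)/48.672=0.008 → t=0.021; u2·a0=0.8699·48.672=42.340; a1+…+a3=34.400 < 42.340 ≤ a1+…+a4=48.672 → R4 fires; D=3 Q=5 M=7 C=9
Draw 3: a1=7.245, a2=18.207, a3=3.486, a4=9.366, a0=38.304; τ=−ln(0.0774)/38.304=0.067 → t=0.088; u2·a0=0.0323·38.304=1.237 ≤ a1=7.245 → R1 fires; D=3 Q=6 M=7 C=8
Draw 4: a1=6.440, a2=16.184, a3=3.486, a4=9.366, a0=35.476; τ=−ln(0.2181)/35.476=0.043 → t=0.130; u2·a0=0.8223·35.476=29.172; a1+…+a3=26.110 < 29.172 ≤ a1+…+a4=35.476 → R4 fires; D=2 Q=7 M=6 C=8
Draw 5: a1=5.520, a2=13.872, a3=1.992, a4=5.352, a0=26.736; τ=−ln(0.8768)/26.736=0.005 → t=0.135; u2·a0=0.9545·26.736=25.520; a1+…+a3=21.384 < 25.520 ≤ a1+…+a4=26.736 → R4 fires; D=1 Q=8 M=5 C=8
Draw 6: a1=4.600, a2=11.560, a3=0.830, a4=2.230, a0=19.220; τ=−ln(0.5094)/19.220=0.035 → t=0.170; u2·a0=0.4322·19.220=8.307; a1=4.600 < 8.307 ≤ a1+a2=16.160 → R2 fires; D=1 Q=8 M=6 C=7
Draw 7: a1=4.830, a2=12.138, a3=0.996, a4=2.676, a0=20.640; τ=−ln(0.4969)/20.640=0.034 → t=0.204; u2·a0=0.1797·20.640=3.709 ≤ a1=4.830 → R1 fires; D=1 Q=9 M=6 C=6
Draw 8: a1=4.140, a2=10.404, a3=0.996, a4=2.676, a0=18.216; τ=−ln(0.3109)/18.216=0.064 → t=0.268; u2·a0=0.4409·18.216=8.031; a1=4.140 < 8.031 ≤ a1+a2=14.544 → R2 fires; D=1 Q=9 M=7 C=5
Draw 9: a1=4.025, a2=10.115, a3=1.162, a4=3.122, a0=18.424; τ=−ln(0.4625)/18.424=0.042 → t=0.310; u2·a0=0.3634·18.424=6.695; a1=4.025 < 6.695 ≤ a1+a2=14.140 → R2 fires; D=1 Q=9 M=8 C=4
Draw 10: a1=3.680, a2=9.248, a3=1.328, a4=3.568, a0=17.824; τ=−ln(0.9157)/17.824=0.005 → t=0.315; u2·a0=0.7756·17.824=13.824; a1+a2=12.928 < 13.824 ≤ a1+…+a3=14.256 → R3 fires; D=0 Q=9 M=7 C=5
Draw 11: a1=4.025, a2=10.115, a3=0.000, a4=0.000, a0=14.140; τ=−ln(0.2577)/14.140=0.096 → t=0.411 > T=0.32: stop.
D first becomes ≤ 1 when it reaches 1 at the event at t=0.135.

Threshold first reached at t = 0.135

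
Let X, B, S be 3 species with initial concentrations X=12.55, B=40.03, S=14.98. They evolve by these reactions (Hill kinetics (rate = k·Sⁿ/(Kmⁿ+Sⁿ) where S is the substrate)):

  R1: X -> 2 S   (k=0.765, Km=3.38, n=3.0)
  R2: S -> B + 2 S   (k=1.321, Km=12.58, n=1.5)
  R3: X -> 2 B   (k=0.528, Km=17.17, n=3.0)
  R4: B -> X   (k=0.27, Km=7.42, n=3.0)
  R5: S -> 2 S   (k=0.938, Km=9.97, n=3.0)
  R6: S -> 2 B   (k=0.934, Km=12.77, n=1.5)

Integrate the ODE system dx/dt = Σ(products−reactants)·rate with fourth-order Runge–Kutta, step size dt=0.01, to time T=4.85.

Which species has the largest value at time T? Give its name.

RK4 with dt=0.01: 485 steps to T=4.85. Trajectory (selected grid times):
t=0.00: X=12.55 B=40.03 S=14.98
t=0.54: X=12.21 B=41.04 S=16.32
t=1.08: X=11.88 B=42.08 S=17.68
t=1.62: X=11.55 B=43.17 S=19.06
t=2.16: X=11.23 B=44.29 S=20.45
t=2.69: X=10.92 B=45.42 S=21.83
t=3.23: X=10.61 B=46.60 S=23.25
t=3.77: X=10.30 B=47.80 S=24.67
t=4.31: X=10.00 B=49.02 S=26.11
t=4.85: X=9.70 B=50.27 S=27.54
At T=4.85: X=9.70 B=50.27 S=27.54; the largest is B.

Dominant species at T: B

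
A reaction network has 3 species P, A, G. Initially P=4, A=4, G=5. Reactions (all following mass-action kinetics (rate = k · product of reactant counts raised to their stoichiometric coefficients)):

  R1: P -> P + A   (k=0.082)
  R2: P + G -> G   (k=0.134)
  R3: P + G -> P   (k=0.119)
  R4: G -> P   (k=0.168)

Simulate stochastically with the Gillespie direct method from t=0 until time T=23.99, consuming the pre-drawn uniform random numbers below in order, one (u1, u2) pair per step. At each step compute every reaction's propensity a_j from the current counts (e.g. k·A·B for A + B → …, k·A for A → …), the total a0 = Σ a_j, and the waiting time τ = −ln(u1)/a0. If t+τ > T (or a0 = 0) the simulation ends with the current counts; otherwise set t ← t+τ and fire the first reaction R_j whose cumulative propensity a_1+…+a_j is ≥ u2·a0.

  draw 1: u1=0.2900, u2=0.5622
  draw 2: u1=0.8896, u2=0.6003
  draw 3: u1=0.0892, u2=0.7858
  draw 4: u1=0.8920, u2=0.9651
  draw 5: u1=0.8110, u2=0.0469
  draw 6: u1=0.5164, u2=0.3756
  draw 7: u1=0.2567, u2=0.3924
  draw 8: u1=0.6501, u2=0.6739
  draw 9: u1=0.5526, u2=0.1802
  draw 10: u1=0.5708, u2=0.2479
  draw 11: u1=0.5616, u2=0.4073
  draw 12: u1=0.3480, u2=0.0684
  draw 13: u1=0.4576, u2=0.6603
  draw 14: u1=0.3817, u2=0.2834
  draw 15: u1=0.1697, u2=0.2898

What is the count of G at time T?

G at T = 0

t=0.000: P=4 A=4 G=5
Draw 1: a1=0.328, a2=2.680, a3=2.380, a4=0.840, a0=6.228; τ=−ln(0.2900)/6.228=0.199 → t=0.199; u2·a0=0.5622·6.228=3.501; a1+a2=3.008 < 3.501 ≤ a1+…+a3=5.388 → R3 fires; P=4 A=4 G=4
Draw 2: a1=0.328, a2=2.144, a3=1.904, a4=0.672, a0=5.048; τ=−ln(0.8896)/5.048=0.023 → t=0.222; u2·a0=0.6003·5.048=3.030; a1+a2=2.472 < 3.030 ≤ a1+…+a3=4.376 → R3 fires; P=4 A=4 G=3
Draw 3: a1=0.328, a2=1.608, a3=1.428, a4=0.504, a0=3.868; τ=−ln(0.0892)/3.868=0.625 → t=0.847; u2·a0=0.7858·3.868=3.039; a1+a2=1.936 < 3.039 ≤ a1+…+a3=3.364 → R3 fires; P=4 A=4 G=2
Draw 4: a1=0.328, a2=1.072, a3=0.952, a4=0.336, a0=2.688; τ=−ln(0.8920)/2.688=0.043 → t=0.889; u2·a0=0.9651·2.688=2.594; a1+…+a3=2.352 < 2.594 ≤ a1+…+a4=2.688 → R4 fires; P=5 A=4 G=1
Draw 5: a1=0.410, a2=0.670, a3=0.595, a4=0.168, a0=1.843; τ=−ln(0.8110)/1.843=0.114 → t=1.003; u2·a0=0.0469·1.843=0.086 ≤ a1=0.410 → R1 fires; P=5 A=5 G=1
Draw 6: a1=0.410, a2=0.670, a3=0.595, a4=0.168, a0=1.843; τ=−ln(0.5164)/1.843=0.359 → t=1.362; u2·a0=0.3756·1.843=0.692; a1=0.410 < 0.692 ≤ a1+a2=1.080 → R2 fires; P=4 A=5 G=1
Draw 7: a1=0.328, a2=0.536, a3=0.476, a4=0.168, a0=1.508; τ=−ln(0.2567)/1.508=0.902 → t=2.263; u2·a0=0.3924·1.508=0.592; a1=0.328 < 0.592 ≤ a1+a2=0.864 → R2 fires; P=3 A=5 G=1
Draw 8: a1=0.246, a2=0.402, a3=0.357, a4=0.168, a0=1.173; τ=−ln(0.6501)/1.173=0.367 → t=2.630; u2·a0=0.6739·1.173=0.790; a1+a2=0.648 < 0.790 ≤ a1+…+a3=1.005 → R3 fires; P=3 A=5 G=0
Draw 9: a1=0.246, a2=0.000, a3=0.000, a4=0.000, a0=0.246; τ=−ln(0.5526)/0.246=2.411 → t=5.041; u2·a0=0.1802·0.246=0.044 ≤ a1=0.246 → R1 fires; P=3 A=6 G=0
Draw 10: a1=0.246, a2=0.000, a3=0.000, a4=0.000, a0=0.246; τ=−ln(0.5708)/0.246=2.279 → t=7.321; u2·a0=0.2479·0.246=0.061 ≤ a1=0.246 → R1 fires; P=3 A=7 G=0
Draw 11: a1=0.246, a2=0.000, a3=0.000, a4=0.000, a0=0.246; τ=−ln(0.5616)/0.246=2.345 → t=9.666; u2·a0=0.4073·0.246=0.100 ≤ a1=0.246 → R1 fires; P=3 A=8 G=0
Draw 12: a1=0.246, a2=0.000, a3=0.000, a4=0.000, a0=0.246; τ=−ln(0.3480)/0.246=4.291 → t=13.957; u2·a0=0.0684·0.246=0.017 ≤ a1=0.246 → R1 fires; P=3 A=9 G=0
Draw 13: a1=0.246, a2=0.000, a3=0.000, a4=0.000, a0=0.246; τ=−ln(0.4576)/0.246=3.178 → t=17.135; u2·a0=0.6603·0.246=0.162 ≤ a1=0.246 → R1 fires; P=3 A=10 G=0
Draw 14: a1=0.246, a2=0.000, a3=0.000, a4=0.000, a0=0.246; τ=−ln(0.3817)/0.246=3.915 → t=21.050; u2·a0=0.2834·0.246=0.070 ≤ a1=0.246 → R1 fires; P=3 A=11 G=0
Draw 15: a1=0.246, a2=0.000, a3=0.000, a4=0.000, a0=0.246; τ=−ln(0.1697)/0.246=7.210 → t=28.260 > T=23.99: stop.
Read off G at T=23.99: 0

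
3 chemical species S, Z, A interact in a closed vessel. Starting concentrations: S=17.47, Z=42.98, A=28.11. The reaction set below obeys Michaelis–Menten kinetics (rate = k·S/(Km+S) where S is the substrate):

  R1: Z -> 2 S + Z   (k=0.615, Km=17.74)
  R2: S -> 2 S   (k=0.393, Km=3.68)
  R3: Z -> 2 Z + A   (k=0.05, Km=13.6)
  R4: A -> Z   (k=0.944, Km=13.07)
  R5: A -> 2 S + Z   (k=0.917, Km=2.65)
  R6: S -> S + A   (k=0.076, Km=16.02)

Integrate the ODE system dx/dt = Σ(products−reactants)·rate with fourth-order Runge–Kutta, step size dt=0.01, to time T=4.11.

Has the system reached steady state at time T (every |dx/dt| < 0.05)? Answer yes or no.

RK4 with dt=0.01: 411 steps to T=4.11. Trajectory (selected grid times):
t=0.00: S=17.47 Z=42.98 A=28.11
t=0.46: S=18.79 Z=43.68 A=27.47
t=0.91: S=20.09 Z=44.36 A=26.84
t=1.37: S=21.41 Z=45.05 A=26.20
t=1.83: S=22.74 Z=45.74 A=25.57
t=2.28: S=24.04 Z=46.41 A=24.95
t=2.74: S=25.37 Z=47.09 A=24.33
t=3.20: S=26.70 Z=47.77 A=23.71
t=3.65: S=28.00 Z=48.43 A=23.10
t=4.11: S=29.33 Z=49.10 A=22.49
Rates at T: R1=0.4518, R2=0.3492, R3=0.0392, R4=0.5970, R5=0.8203, R6=0.0492
dx/dt at T (Σ net stoichiometry × rate): S=+2.8934, Z=+1.4565, A=-1.3290
Largest |dx/dt| is |+2.8934| (S) ≥ 0.05 → not steady.

Steady state at T: no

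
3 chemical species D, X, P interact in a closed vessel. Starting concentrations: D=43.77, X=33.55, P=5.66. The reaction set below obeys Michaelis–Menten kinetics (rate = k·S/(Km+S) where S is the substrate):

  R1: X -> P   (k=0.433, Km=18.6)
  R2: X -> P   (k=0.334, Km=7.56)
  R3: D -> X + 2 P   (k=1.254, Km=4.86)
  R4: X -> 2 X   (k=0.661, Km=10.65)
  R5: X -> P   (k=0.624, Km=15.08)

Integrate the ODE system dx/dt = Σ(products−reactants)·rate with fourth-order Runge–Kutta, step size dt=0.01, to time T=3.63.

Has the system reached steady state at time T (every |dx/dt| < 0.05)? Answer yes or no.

RK4 with dt=0.01: 363 steps to T=3.63. Trajectory (selected grid times):
t=0.00: D=43.77 X=33.55 P=5.66
t=0.40: D=43.32 X=33.81 P=6.96
t=0.81: D=42.86 X=34.07 P=8.28
t=1.21: D=42.41 X=34.33 P=9.58
t=1.61: D=41.96 X=34.59 P=10.87
t=2.02: D=41.50 X=34.85 P=12.20
t=2.42: D=41.05 X=35.10 P=13.50
t=2.82: D=40.60 X=35.36 P=14.79
t=3.23: D=40.14 X=35.61 P=16.12
t=3.63: D=39.69 X=35.86 P=17.41
Rates at T: R1=0.2851, R2=0.2759, R3=1.1172, R4=0.5097, R5=0.4393
dx/dt at T (Σ net stoichiometry × rate): D=-1.1172, X=+0.6266, P=+3.2347
Largest |dx/dt| is |+3.2347| (P) ≥ 0.05 → not steady.

Steady state at T: no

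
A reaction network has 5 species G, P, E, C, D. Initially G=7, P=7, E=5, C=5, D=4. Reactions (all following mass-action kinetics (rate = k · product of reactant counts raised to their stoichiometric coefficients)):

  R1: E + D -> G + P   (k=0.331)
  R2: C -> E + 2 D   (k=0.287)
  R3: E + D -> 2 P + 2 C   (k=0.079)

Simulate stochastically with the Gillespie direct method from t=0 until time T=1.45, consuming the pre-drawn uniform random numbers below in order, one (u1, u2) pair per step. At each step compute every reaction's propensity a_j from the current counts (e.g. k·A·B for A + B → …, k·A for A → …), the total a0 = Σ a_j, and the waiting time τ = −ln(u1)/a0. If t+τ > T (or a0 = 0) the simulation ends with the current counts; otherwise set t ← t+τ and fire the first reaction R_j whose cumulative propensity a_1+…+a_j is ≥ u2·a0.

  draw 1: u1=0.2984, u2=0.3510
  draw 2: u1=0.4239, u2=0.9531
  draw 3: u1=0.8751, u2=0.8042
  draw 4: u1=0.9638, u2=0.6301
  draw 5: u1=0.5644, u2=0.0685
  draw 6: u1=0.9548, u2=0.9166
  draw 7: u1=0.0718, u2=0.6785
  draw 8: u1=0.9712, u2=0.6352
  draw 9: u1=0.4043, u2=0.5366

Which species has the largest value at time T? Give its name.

Dominant species at T: P

t=0.000: G=7 P=7 E=5 C=5 D=4
Draw 1: a1=6.620, a2=1.435, a3=1.580, a0=9.635; τ=−ln(0.2984)/9.635=0.126 → t=0.126; u2·a0=0.3510·9.635=3.382 ≤ a1=6.620 → R1 fires; G=8 P=8 E=4 C=5 D=3
Draw 2: a1=3.972, a2=1.435, a3=0.948, a0=6.355; τ=−ln(0.4239)/6.355=0.135 → t=0.261; u2·a0=0.9531·6.355=6.057; a1+a2=5.407 < 6.057 ≤ a1+…+a3=6.355 → R3 fires; G=8 P=10 E=3 C=7 D=2
Draw 3: a1=1.986, a2=2.009, a3=0.474, a0=4.469; τ=−ln(0.8751)/4.469=0.030 → t=0.290; u2·a0=0.8042·4.469=3.594; a1=1.986 < 3.594 ≤ a1+a2=3.995 → R2 fires; G=8 P=10 E=4 C=6 D=4
Draw 4: a1=5.296, a2=1.722, a3=1.264, a0=8.282; τ=−ln(0.9638)/8.282=0.004 → t=0.295; u2·a0=0.6301·8.282=5.218 ≤ a1=5.296 → R1 fires; G=9 P=11 E=3 C=6 D=3
Draw 5: a1=2.979, a2=1.722, a3=0.711, a0=5.412; τ=−ln(0.5644)/5.412=0.106 → t=0.401; u2·a0=0.0685·5.412=0.371 ≤ a1=2.979 → R1 fires; G=10 P=12 E=2 C=6 D=2
Draw 6: a1=1.324, a2=1.722, a3=0.316, a0=3.362; τ=−ln(0.9548)/3.362=0.014 → t=0.414; u2·a0=0.9166·3.362=3.082; a1+a2=3.046 < 3.082 ≤ a1+…+a3=3.362 → R3 fires; G=10 P=14 E=1 C=8 D=1
Draw 7: a1=0.331, a2=2.296, a3=0.079, a0=2.706; τ=−ln(0.0718)/2.706=0.973 → t=1.388; u2·a0=0.6785·2.706=1.836; a1=0.331 < 1.836 ≤ a1+a2=2.627 → R2 fires; G=10 P=14 E=2 C=7 D=3
Draw 8: a1=1.986, a2=2.009, a3=0.474, a0=4.469; τ=−ln(0.9712)/4.469=0.007 → t=1.394; u2·a0=0.6352·4.469=2.839; a1=1.986 < 2.839 ≤ a1+a2=3.995 → R2 fires; G=10 P=14 E=3 C=6 D=5
Draw 9: a1=4.965, a2=1.722, a3=1.185, a0=7.872; τ=−ln(0.4043)/7.872=0.115 → t=1.509 > T=1.45: stop.
At T=1.45: G=10 P=14 E=3 C=6 D=5; the largest is P.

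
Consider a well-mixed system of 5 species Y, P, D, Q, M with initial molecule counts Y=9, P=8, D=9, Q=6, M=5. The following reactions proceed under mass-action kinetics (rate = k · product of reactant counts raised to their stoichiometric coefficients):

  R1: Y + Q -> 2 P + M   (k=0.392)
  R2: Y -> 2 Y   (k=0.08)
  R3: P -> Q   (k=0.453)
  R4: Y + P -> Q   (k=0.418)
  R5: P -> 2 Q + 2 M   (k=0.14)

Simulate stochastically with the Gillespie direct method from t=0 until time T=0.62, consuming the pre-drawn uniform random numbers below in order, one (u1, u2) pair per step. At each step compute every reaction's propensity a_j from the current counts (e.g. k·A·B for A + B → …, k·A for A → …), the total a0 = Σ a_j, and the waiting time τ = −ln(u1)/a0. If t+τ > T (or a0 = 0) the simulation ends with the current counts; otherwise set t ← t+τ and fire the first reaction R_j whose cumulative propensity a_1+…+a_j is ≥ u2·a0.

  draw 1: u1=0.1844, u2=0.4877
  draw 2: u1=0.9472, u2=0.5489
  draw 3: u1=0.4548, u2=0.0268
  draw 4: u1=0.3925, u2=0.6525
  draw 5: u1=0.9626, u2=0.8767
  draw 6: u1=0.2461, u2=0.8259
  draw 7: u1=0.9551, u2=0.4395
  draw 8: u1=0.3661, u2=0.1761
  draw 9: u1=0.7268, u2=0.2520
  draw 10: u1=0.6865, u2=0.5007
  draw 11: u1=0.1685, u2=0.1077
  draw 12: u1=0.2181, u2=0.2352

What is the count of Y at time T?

Y at T = 0

t=0.000: Y=9 P=8 D=9 Q=6 M=5
Draw 1: a1=21.168, a2=0.720, a3=3.624, a4=30.096, a5=1.120, a0=56.728; τ=−ln(0.1844)/56.728=0.030 → t=0.030; u2·a0=0.4877·56.728=27.666; a1+…+a3=25.512 < 27.666 ≤ a1+…+a4=55.608 → R4 fires; Y=8 P=7 D=9 Q=7 M=5
Draw 2: a1=21.952, a2=0.640, a3=3.171, a4=23.408, a5=0.980, a0=50.151; τ=−ln(0.9472)/50.151=0.001 → t=0.031; u2·a0=0.5489·50.151=27.528; a1+…+a3=25.763 < 27.528 ≤ a1+…+a4=49.171 → R4 fires; Y=7 P=6 D=9 Q=8 M=5
Draw 3: a1=21.952, a2=0.560, a3=2.718, a4=17.556, a5=0.840, a0=43.626; τ=−ln(0.4548)/43.626=0.018 → t=0.049; u2·a0=0.0268·43.626=1.169 ≤ a1=21.952 → R1 fires; Y=6 P=8 D=9 Q=7 M=6
Draw 4: a1=16.464, a2=0.480, a3=3.624, a4=20.064, a5=1.120, a0=41.752; τ=−ln(0.3925)/41.752=0.022 → t=0.071; u2·a0=0.6525·41.752=27.243; a1+…+a3=20.568 < 27.243 ≤ a1+…+a4=40.632 → R4 fires; Y=5 P=7 D=9 Q=8 M=6
Draw 5: a1=15.680, a2=0.400, a3=3.171, a4=14.630, a5=0.980, a0=34.861; τ=−ln(0.9626)/34.861=0.001 → t=0.072; u2·a0=0.8767·34.861=30.563; a1+…+a3=19.251 < 30.563 ≤ a1+…+a4=33.881 → R4 fires; Y=4 P=6 D=9 Q=9 M=6
Draw 6: a1=14.112, a2=0.320, a3=2.718, a4=10.032, a5=0.840, a0=28.022; τ=−ln(0.2461)/28.022=0.050 → t=0.122; u2·a0=0.8259·28.022=23.143; a1+…+a3=17.150 < 23.143 ≤ a1+…+a4=27.182 → R4 fires; Y=3 P=5 D=9 Q=10 M=6
Draw 7: a1=11.760, a2=0.240, a3=2.265, a4=6.270, a5=0.700, a0=21.235; τ=−ln(0.9551)/21.235=0.002 → t=0.125; u2·a0=0.4395·21.235=9.333 ≤ a1=11.760 → R1 fires; Y=2 P=7 D=9 Q=9 M=7
Draw 8: a1=7.056, a2=0.160, a3=3.171, a4=5.852, a5=0.980, a0=17.219; τ=−ln(0.3661)/17.219=0.058 → t=0.183; u2·a0=0.1761·17.219=3.032 ≤ a1=7.056 → R1 fires; Y=1 P=9 D=9 Q=8 M=8
Draw 9: a1=3.136, a2=0.080, a3=4.077, a4=3.762, a5=1.260, a0=12.315; τ=−ln(0.7268)/12.315=0.026 → t=0.209; u2·a0=0.2520·12.315=3.103 ≤ a1=3.136 → R1 fires; Y=0 P=11 D=9 Q=7 M=9
Draw 10: a1=0.000, a2=0.000, a3=4.983, a4=0.000, a5=1.540, a0=6.523; τ=−ln(0.6865)/6.523=0.058 → t=0.267; u2·a0=0.5007·6.523=3.266; a1+a2=0.000 < 3.266 ≤ a1+…+a3=4.983 → R3 fires; Y=0 P=10 D=9 Q=8 M=9
Draw 11: a1=0.000, a2=0.000, a3=4.530, a4=0.000, a5=1.400, a0=5.930; τ=−ln(0.1685)/5.930=0.300 → t=0.567; u2·a0=0.1077·5.930=0.639; a1+a2=0.000 < 0.639 ≤ a1+…+a3=4.530 → R3 fires; Y=0 P=9 D=9 Q=9 M=9
Draw 12: a1=0.000, a2=0.000, a3=4.077, a4=0.000, a5=1.260, a0=5.337; τ=−ln(0.2181)/5.337=0.285 → t=0.852 > T=0.62: stop.
Read off Y at T=0.62: 0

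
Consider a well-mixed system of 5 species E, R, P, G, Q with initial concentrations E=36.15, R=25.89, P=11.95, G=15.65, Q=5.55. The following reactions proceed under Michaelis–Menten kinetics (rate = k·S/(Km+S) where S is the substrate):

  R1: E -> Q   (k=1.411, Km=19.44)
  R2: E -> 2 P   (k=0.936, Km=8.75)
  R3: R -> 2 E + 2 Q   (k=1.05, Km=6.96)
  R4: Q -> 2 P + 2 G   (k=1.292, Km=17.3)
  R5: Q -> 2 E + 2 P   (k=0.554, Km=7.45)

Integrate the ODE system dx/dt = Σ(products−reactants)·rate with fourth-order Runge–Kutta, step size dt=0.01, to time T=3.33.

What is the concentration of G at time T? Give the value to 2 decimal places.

RK4 with dt=0.01: 333 steps to T=3.33. Trajectory (selected grid times):
t=0.00: E=36.15 R=25.89 P=11.95 G=15.65 Q=5.55
t=0.37: E=36.32 R=25.58 P=12.93 G=15.89 Q=6.29
t=0.74: E=36.51 R=25.28 P=13.95 G=16.16 Q=7.01
t=1.11: E=36.70 R=24.97 P=15.00 G=16.44 Q=7.71
t=1.48: E=36.90 R=24.67 P=16.07 G=16.75 Q=8.40
t=1.85: E=37.10 R=24.37 P=17.18 G=17.07 Q=9.08
t=2.22: E=37.31 R=24.07 P=18.30 G=17.41 Q=9.74
t=2.59: E=37.52 R=23.77 P=19.45 G=17.76 Q=10.40
t=2.96: E=37.74 R=23.47 P=20.62 G=18.12 Q=11.04
t=3.33: E=37.96 R=23.17 P=21.81 G=18.50 Q=11.67
Read off G at T=3.33: 18.50

G at T = 18.50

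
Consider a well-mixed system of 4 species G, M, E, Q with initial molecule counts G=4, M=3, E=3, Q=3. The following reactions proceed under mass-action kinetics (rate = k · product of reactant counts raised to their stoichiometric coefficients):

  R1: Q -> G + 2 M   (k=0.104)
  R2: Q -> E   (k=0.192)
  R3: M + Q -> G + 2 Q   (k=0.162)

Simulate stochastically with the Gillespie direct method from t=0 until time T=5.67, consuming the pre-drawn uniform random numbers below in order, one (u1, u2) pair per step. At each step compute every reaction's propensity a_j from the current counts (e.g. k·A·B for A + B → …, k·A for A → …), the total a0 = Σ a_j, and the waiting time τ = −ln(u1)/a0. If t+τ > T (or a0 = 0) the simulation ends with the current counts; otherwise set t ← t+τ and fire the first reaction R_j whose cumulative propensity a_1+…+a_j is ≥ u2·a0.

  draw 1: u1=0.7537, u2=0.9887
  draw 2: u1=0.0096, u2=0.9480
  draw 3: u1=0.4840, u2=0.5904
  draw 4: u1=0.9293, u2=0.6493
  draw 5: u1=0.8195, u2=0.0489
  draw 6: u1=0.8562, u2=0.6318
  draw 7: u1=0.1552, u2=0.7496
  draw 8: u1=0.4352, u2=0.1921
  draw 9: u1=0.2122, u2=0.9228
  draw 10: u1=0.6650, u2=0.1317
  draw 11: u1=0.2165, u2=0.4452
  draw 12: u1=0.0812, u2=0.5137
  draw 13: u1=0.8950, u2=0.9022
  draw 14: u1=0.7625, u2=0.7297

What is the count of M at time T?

M at T = 0

t=0.000: G=4 M=3 E=3 Q=3
Draw 1: a1=0.312, a2=0.576, a3=1.458, a0=2.346; τ=−ln(0.7537)/2.346=0.121 → t=0.121; u2·a0=0.9887·2.346=2.319; a1+a2=0.888 < 2.319 ≤ a1+…+a3=2.346 → R3 fires; G=5 M=2 E=3 Q=4
Draw 2: a1=0.416, a2=0.768, a3=1.296, a0=2.480; τ=−ln(0.0096)/2.480=1.873 → t=1.994; u2·a0=0.9480·2.480=2.351; a1+a2=1.184 < 2.351 ≤ a1+…+a3=2.480 → R3 fires; G=6 M=1 E=3 Q=5
Draw 3: a1=0.520, a2=0.960, a3=0.810, a0=2.290; τ=−ln(0.4840)/2.290=0.317 → t=2.311; u2·a0=0.5904·2.290=1.352; a1=0.520 < 1.352 ≤ a1+a2=1.480 → R2 fires; G=6 M=1 E=4 Q=4
Draw 4: a1=0.416, a2=0.768, a3=0.648, a0=1.832; τ=−ln(0.9293)/1.832=0.040 → t=2.351; u2·a0=0.6493·1.832=1.190; a1+a2=1.184 < 1.190 ≤ a1+…+a3=1.832 → R3 fires; G=7 M=0 E=4 Q=5
Draw 5: a1=0.520, a2=0.960, a3=0.000, a0=1.480; τ=−ln(0.8195)/1.480=0.135 → t=2.485; u2·a0=0.0489·1.480=0.072 ≤ a1=0.520 → R1 fires; G=8 M=2 E=4 Q=4
Draw 6: a1=0.416, a2=0.768, a3=1.296, a0=2.480; τ=−ln(0.8562)/2.480=0.063 → t=2.548; u2·a0=0.6318·2.480=1.567; a1+a2=1.184 < 1.567 ≤ a1+…+a3=2.480 → R3 fires; G=9 M=1 E=4 Q=5
Draw 7: a1=0.520, a2=0.960, a3=0.810, a0=2.290; τ=−ln(0.1552)/2.290=0.814 → t=3.361; u2·a0=0.7496·2.290=1.717; a1+a2=1.480 < 1.717 ≤ a1+…+a3=2.290 → R3 fires; G=10 M=0 E=4 Q=6
Draw 8: a1=0.624, a2=1.152, a3=0.000, a0=1.776; τ=−ln(0.4352)/1.776=0.468 → t=3.830; u2·a0=0.1921·1.776=0.341 ≤ a1=0.624 → R1 fires; G=11 M=2 E=4 Q=5
Draw 9: a1=0.520, a2=0.960, a3=1.620, a0=3.100; τ=−ln(0.2122)/3.100=0.500 → t=4.330; u2·a0=0.9228·3.100=2.861; a1+a2=1.480 < 2.861 ≤ a1+…+a3=3.100 → R3 fires; G=12 M=1 E=4 Q=6
Draw 10: a1=0.624, a2=1.152, a3=0.972, a0=2.748; τ=−ln(0.6650)/2.748=0.148 → t=4.478; u2·a0=0.1317·2.748=0.362 ≤ a1=0.624 → R1 fires; G=13 M=3 E=4 Q=5
Draw 11: a1=0.520, a2=0.960, a3=2.430, a0=3.910; τ=−ln(0.2165)/3.910=0.391 → t=4.870; u2·a0=0.4452·3.910=1.741; a1+a2=1.480 < 1.741 ≤ a1+…+a3=3.910 → R3 fires; G=14 M=2 E=4 Q=6
Draw 12: a1=0.624, a2=1.152, a3=1.944, a0=3.720; τ=−ln(0.0812)/3.720=0.675 → t=5.545; u2·a0=0.5137·3.720=1.911; a1+a2=1.776 < 1.911 ≤ a1+…+a3=3.720 → R3 fires; G=15 M=1 E=4 Q=7
Draw 13: a1=0.728, a2=1.344, a3=1.134, a0=3.206; τ=−ln(0.8950)/3.206=0.035 → t=5.579; u2·a0=0.9022·3.206=2.892; a1+a2=2.072 < 2.892 ≤ a1+…+a3=3.206 → R3 fires; G=16 M=0 E=4 Q=8
Draw 14: a1=0.832, a2=1.536, a3=0.000, a0=2.368; τ=−ln(0.7625)/2.368=0.115 → t=5.694 > T=5.67: stop.
Read off M at T=5.67: 0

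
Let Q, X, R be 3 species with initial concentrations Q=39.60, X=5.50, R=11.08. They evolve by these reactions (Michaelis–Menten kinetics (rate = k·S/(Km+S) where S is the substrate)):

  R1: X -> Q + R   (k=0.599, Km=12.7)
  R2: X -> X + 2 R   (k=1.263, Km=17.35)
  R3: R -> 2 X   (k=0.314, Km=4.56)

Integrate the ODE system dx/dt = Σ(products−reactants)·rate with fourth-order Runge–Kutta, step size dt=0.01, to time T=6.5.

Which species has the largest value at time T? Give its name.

Dominant species at T: Q

RK4 with dt=0.01: 650 steps to T=6.5. Trajectory (selected grid times):
t=0.00: Q=39.60 X=5.50 R=11.08
t=0.72: Q=39.73 X=5.69 R=11.49
t=1.44: Q=39.87 X=5.88 R=11.92
t=2.17: Q=40.01 X=6.07 R=12.37
t=2.89: Q=40.15 X=6.26 R=12.82
t=3.61: Q=40.29 X=6.46 R=13.28
t=4.33: Q=40.44 X=6.65 R=13.76
t=5.06: Q=40.59 X=6.84 R=14.25
t=5.78: Q=40.74 X=7.03 R=14.75
t=6.50: Q=40.90 X=7.22 R=15.27
At T=6.5: Q=40.90 X=7.22 R=15.27; the largest is Q.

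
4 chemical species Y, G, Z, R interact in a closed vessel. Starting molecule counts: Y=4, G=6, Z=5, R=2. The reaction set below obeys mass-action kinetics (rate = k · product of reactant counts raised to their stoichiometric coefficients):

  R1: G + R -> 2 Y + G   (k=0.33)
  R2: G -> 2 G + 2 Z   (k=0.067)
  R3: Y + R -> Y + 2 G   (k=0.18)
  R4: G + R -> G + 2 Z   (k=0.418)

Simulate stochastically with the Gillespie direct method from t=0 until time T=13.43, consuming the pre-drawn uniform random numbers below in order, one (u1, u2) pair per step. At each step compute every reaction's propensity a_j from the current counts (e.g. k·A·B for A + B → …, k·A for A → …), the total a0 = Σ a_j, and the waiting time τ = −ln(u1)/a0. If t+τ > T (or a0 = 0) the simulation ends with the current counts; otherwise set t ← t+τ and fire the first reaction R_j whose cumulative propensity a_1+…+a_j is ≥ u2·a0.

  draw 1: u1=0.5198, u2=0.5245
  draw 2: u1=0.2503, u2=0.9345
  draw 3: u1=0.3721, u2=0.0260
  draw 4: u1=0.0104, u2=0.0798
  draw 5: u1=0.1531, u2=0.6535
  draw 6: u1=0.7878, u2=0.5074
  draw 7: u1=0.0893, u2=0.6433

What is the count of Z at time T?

t=0.000: Y=4 G=6 Z=5 R=2
Draw 1: a1=3.960, a2=0.402, a3=1.440, a4=5.016, a0=10.818; τ=−ln(0.5198)/10.818=0.060 → t=0.060; u2·a0=0.5245·10.818=5.674; a1+a2=4.362 < 5.674 ≤ a1+…+a3=5.802 → R3 fires; Y=4 G=8 Z=5 R=1
Draw 2: a1=2.640, a2=0.536, a3=0.720, a4=3.344, a0=7.240; τ=−ln(0.2503)/7.240=0.191 → t=0.252; u2·a0=0.9345·7.240=6.766; a1+…+a3=3.896 < 6.766 ≤ a1+…+a4=7.240 → R4 fires; Y=4 G=8 Z=7 R=0
Draw 3: a1=0.000, a2=0.536, a3=0.000, a4=0.000, a0=0.536; τ=−ln(0.3721)/0.536=1.844 → t=2.096; u2·a0=0.0260·0.536=0.014; a1=0.000 < 0.014 ≤ a1+a2=0.536 → R2 fires; Y=4 G=9 Z=9 R=0
Draw 4: a1=0.000, a2=0.603, a3=0.000, a4=0.000, a0=0.603; τ=−ln(0.0104)/0.603=7.572 → t=9.668; u2·a0=0.0798·0.603=0.048; a1=0.000 < 0.048 ≤ a1+a2=0.603 → R2 fires; Y=4 G=10 Z=11 R=0
Draw 5: a1=0.000, a2=0.670, a3=0.000, a4=0.000, a0=0.670; τ=−ln(0.1531)/0.670=2.801 → t=12.469; u2·a0=0.6535·0.670=0.438; a1=0.000 < 0.438 ≤ a1+a2=0.670 → R2 fires; Y=4 G=11 Z=13 R=0
Draw 6: a1=0.000, a2=0.737, a3=0.000, a4=0.000, a0=0.737; τ=−ln(0.7878)/0.737=0.324 → t=12.793; u2·a0=0.5074·0.737=0.374; a1=0.000 < 0.374 ≤ a1+a2=0.737 → R2 fires; Y=4 G=12 Z=15 R=0
Draw 7: a1=0.000, a2=0.804, a3=0.000, a4=0.000, a0=0.804; τ=−ln(0.0893)/0.804=3.005 → t=15.798 > T=13.43: stop.
Read off Z at T=13.43: 15

Z at T = 15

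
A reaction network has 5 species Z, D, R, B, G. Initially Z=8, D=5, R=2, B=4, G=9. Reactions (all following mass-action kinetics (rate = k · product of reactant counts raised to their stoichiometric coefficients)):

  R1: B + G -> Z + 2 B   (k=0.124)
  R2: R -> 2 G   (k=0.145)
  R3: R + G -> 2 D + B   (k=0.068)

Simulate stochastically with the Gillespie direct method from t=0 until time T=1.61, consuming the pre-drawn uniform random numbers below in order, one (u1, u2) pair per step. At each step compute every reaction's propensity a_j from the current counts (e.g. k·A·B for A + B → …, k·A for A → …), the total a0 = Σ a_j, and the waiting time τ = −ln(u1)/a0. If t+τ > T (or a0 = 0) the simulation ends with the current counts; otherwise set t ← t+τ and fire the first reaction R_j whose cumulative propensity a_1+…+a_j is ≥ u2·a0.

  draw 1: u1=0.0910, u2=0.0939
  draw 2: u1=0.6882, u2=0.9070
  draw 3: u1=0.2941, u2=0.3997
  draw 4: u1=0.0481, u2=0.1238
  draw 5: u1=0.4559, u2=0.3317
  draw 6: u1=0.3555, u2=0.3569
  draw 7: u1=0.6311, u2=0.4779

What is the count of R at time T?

R at T = 1

t=0.000: Z=8 D=5 R=2 B=4 G=9
Draw 1: a1=4.464, a2=0.290, a3=1.224, a0=5.978; τ=−ln(0.0910)/5.978=0.401 → t=0.401; u2·a0=0.0939·5.978=0.561 ≤ a1=4.464 → R1 fires; Z=9 D=5 R=2 B=5 G=8
Draw 2: a1=4.960, a2=0.290, a3=1.088, a0=6.338; τ=−ln(0.6882)/6.338=0.059 → t=0.460; u2·a0=0.9070·6.338=5.749; a1+a2=5.250 < 5.749 ≤ a1+…+a3=6.338 → R3 fires; Z=9 D=7 R=1 B=6 G=7
Draw 3: a1=5.208, a2=0.145, a3=0.476, a0=5.829; τ=−ln(0.2941)/5.829=0.210 → t=0.670; u2·a0=0.3997·5.829=2.330 ≤ a1=5.208 → R1 fires; Z=10 D=7 R=1 B=7 G=6
Draw 4: a1=5.208, a2=0.145, a3=0.408, a0=5.761; τ=−ln(0.0481)/5.761=0.527 → t=1.197; u2·a0=0.1238·5.761=0.713 ≤ a1=5.208 → R1 fires; Z=11 D=7 R=1 B=8 G=5
Draw 5: a1=4.960, a2=0.145, a3=0.340, a0=5.445; τ=−ln(0.4559)/5.445=0.144 → t=1.341; u2·a0=0.3317·5.445=1.806 ≤ a1=4.960 → R1 fires; Z=12 D=7 R=1 B=9 G=4
Draw 6: a1=4.464, a2=0.145, a3=0.272, a0=4.881; τ=−ln(0.3555)/4.881=0.212 → t=1.553; u2·a0=0.3569·4.881=1.742 ≤ a1=4.464 → R1 fires; Z=13 D=7 R=1 B=10 G=3
Draw 7: a1=3.720, a2=0.145, a3=0.204, a0=4.069; τ=−ln(0.6311)/4.069=0.113 → t=1.666 > T=1.61: stop.
Read off R at T=1.61: 1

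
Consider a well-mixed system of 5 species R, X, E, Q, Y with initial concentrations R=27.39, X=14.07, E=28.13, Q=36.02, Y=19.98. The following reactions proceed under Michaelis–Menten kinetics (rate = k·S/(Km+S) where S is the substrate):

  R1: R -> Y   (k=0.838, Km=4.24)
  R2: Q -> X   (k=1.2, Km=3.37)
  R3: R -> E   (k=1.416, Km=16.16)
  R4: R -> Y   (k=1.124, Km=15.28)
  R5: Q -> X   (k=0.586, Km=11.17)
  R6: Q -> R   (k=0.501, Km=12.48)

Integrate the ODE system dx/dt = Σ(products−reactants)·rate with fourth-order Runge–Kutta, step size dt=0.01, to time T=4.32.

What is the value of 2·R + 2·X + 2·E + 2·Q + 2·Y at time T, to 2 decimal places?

Check how each reaction changes W = 2·R + 2·X + 2·E + 2·Q + 2·Y (weight of products minus weight of reactants):
R1: R -> Y: (2·1) − (2·1) = 2 − 2 = 0
R2: Q -> X: (2·1) − (2·1) = 2 − 2 = 0
R3: R -> E: (2·1) − (2·1) = 2 − 2 = 0
R4: R -> Y: (2·1) − (2·1) = 2 − 2 = 0
R5: Q -> X: (2·1) − (2·1) = 2 − 2 = 0
R6: Q -> R: (2·1) − (2·1) = 2 − 2 = 0
Every reaction leaves W unchanged, so W is conserved and no simulation is needed: W(T) = W(0) = 2·27.39 + 2·14.07 + 2·28.13 + 2·36.02 + 2·19.98 = 251.18

Value at T = 251.18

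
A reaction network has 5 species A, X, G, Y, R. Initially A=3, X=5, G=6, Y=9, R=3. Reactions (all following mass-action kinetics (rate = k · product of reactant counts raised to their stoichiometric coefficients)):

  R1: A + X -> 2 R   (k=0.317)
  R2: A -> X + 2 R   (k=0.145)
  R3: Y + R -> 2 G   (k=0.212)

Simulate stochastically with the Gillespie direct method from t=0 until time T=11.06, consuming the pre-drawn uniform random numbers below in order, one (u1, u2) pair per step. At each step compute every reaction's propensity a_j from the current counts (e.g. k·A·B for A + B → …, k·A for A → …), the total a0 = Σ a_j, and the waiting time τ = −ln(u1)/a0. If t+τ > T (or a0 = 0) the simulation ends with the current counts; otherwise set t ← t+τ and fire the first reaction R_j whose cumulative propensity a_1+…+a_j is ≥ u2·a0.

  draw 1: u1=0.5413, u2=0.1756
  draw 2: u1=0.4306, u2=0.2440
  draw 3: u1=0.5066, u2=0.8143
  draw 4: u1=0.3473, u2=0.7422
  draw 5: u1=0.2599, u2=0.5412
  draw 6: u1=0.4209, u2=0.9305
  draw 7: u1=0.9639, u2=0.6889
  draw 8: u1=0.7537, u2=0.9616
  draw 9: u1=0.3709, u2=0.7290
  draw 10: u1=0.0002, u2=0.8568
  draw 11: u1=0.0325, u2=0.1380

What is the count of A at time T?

A at T = 0

t=0.000: A=3 X=5 G=6 Y=9 R=3
Draw 1: a1=4.755, a2=0.435, a3=5.724, a0=10.914; τ=−ln(0.5413)/10.914=0.056 → t=0.056; u2·a0=0.1756·10.914=1.916 ≤ a1=4.755 → R1 fires; A=2 X=4 G=6 Y=9 R=5
Draw 2: a1=2.536, a2=0.290, a3=9.540, a0=12.366; τ=−ln(0.4306)/12.366=0.068 → t=0.124; u2·a0=0.2440·12.366=3.017; a1+a2=2.826 < 3.017 ≤ a1+…+a3=12.366 → R3 fires; A=2 X=4 G=8 Y=8 R=4
Draw 3: a1=2.536, a2=0.290, a3=6.784, a0=9.610; τ=−ln(0.5066)/9.610=0.071 → t=0.195; u2·a0=0.8143·9.610=7.825; a1+a2=2.826 < 7.825 ≤ a1+…+a3=9.610 → R3 fires; A=2 X=4 G=10 Y=7 R=3
Draw 4: a1=2.536, a2=0.290, a3=4.452, a0=7.278; τ=−ln(0.3473)/7.278=0.145 → t=0.340; u2·a0=0.7422·7.278=5.402; a1+a2=2.826 < 5.402 ≤ a1+…+a3=7.278 → R3 fires; A=2 X=4 G=12 Y=6 R=2
Draw 5: a1=2.536, a2=0.290, a3=2.544, a0=5.370; τ=−ln(0.2599)/5.370=0.251 → t=0.591; u2·a0=0.5412·5.370=2.906; a1+a2=2.826 < 2.906 ≤ a1+…+a3=5.370 → R3 fires; A=2 X=4 G=14 Y=5 R=1
Draw 6: a1=2.536, a2=0.290, a3=1.060, a0=3.886; τ=−ln(0.4209)/3.886=0.223 → t=0.814; u2·a0=0.9305·3.886=3.616; a1+a2=2.826 < 3.616 ≤ a1+…+a3=3.886 → R3 fires; A=2 X=4 G=16 Y=4 R=0
Draw 7: a1=2.536, a2=0.290, a3=0.000, a0=2.826; τ=−ln(0.9639)/2.826=0.013 → t=0.827; u2·a0=0.6889·2.826=1.947 ≤ a1=2.536 → R1 fires; A=1 X=3 G=16 Y=4 R=2
Draw 8: a1=0.951, a2=0.145, a3=1.696, a0=2.792; τ=−ln(0.7537)/2.792=0.101 → t=0.928; u2·a0=0.9616·2.792=2.685; a1+a2=1.096 < 2.685 ≤ a1+…+a3=2.792 → R3 fires; A=1 X=3 G=18 Y=3 R=1
Draw 9: a1=0.951, a2=0.145, a3=0.636, a0=1.732; τ=−ln(0.3709)/1.732=0.573 → t=1.501; u2·a0=0.7290·1.732=1.263; a1+a2=1.096 < 1.263 ≤ a1+…+a3=1.732 → R3 fires; A=1 X=3 G=20 Y=2 R=0
Draw 10: a1=0.951, a2=0.145, a3=0.000, a0=1.096; τ=−ln(0.0002)/1.096=7.771 → t=9.272; u2·a0=0.8568·1.096=0.939 ≤ a1=0.951 → R1 fires; A=0 X=2 G=20 Y=2 R=2
Draw 11: a1=0.000, a2=0.000, a3=0.848, a0=0.848; τ=−ln(0.0325)/0.848=4.041 → t=13.313 > T=11.06: stop.
Read off A at T=11.06: 0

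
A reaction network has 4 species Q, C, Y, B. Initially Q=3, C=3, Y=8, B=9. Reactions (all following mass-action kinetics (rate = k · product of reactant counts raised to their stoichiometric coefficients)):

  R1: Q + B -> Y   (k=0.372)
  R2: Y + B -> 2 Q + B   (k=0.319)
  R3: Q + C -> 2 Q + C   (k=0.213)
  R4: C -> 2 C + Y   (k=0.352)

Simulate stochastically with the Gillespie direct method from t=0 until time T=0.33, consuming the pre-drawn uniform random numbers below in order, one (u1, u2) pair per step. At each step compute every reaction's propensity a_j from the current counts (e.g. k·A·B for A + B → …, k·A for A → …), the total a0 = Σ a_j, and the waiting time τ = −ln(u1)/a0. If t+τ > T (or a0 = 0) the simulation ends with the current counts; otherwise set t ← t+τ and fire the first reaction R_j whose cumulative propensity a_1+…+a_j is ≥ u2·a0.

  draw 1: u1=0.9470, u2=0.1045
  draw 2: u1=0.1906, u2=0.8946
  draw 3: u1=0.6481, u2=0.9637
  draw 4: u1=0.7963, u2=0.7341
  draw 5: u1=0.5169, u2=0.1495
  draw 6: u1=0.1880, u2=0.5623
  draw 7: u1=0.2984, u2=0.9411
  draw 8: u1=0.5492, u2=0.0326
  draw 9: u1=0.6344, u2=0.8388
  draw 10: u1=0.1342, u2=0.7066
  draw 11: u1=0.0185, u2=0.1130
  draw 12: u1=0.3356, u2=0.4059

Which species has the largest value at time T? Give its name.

Dominant species at T: Q

t=0.000: Q=3 C=3 Y=8 B=9
Draw 1: a1=10.044, a2=22.968, a3=1.917, a4=1.056, a0=35.985; τ=−ln(0.9470)/35.985=0.002 → t=0.002; u2·a0=0.1045·35.985=3.760 ≤ a1=10.044 → R1 fires; Q=2 C=3 Y=9 B=8
Draw 2: a1=5.952, a2=22.968, a3=1.278, a4=1.056, a0=31.254; τ=−ln(0.1906)/31.254=0.053 → t=0.055; u2·a0=0.8946·31.254=27.960; a1=5.952 < 27.960 ≤ a1+a2=28.920 → R2 fires; Q=4 C=3 Y=8 B=8
Draw 3: a1=11.904, a2=20.416, a3=2.556, a4=1.056, a0=35.932; τ=−ln(0.6481)/35.932=0.012 → t=0.067; u2·a0=0.9637·35.932=34.628; a1+a2=32.320 < 34.628 ≤ a1+…+a3=34.876 → R3 fires; Q=5 C=3 Y=8 B=8
Draw 4: a1=14.880, a2=20.416, a3=3.195, a4=1.056, a0=39.547; τ=−ln(0.7963)/39.547=0.006 → t=0.072; u2·a0=0.7341·39.547=29.031; a1=14.880 < 29.031 ≤ a1+a2=35.296 → R2 fires; Q=7 C=3 Y=7 B=8
Draw 5: a1=20.832, a2=17.864, a3=4.473, a4=1.056, a0=44.225; τ=−ln(0.5169)/44.225=0.015 → t=0.087; u2·a0=0.1495·44.225=6.612 ≤ a1=20.832 → R1 fires; Q=6 C=3 Y=8 B=7
Draw 6: a1=15.624, a2=17.864, a3=3.834, a4=1.056, a0=38.378; τ=−ln(0.1880)/38.378=0.044 → t=0.131; u2·a0=0.5623·38.378=21.580; a1=15.624 < 21.580 ≤ a1+a2=33.488 → R2 fires; Q=8 C=3 Y=7 B=7
Draw 7: a1=20.832, a2=15.631, a3=5.112, a4=1.056, a0=42.631; τ=−ln(0.2984)/42.631=0.028 → t=0.159; u2·a0=0.9411·42.631=40.120; a1+a2=36.463 < 40.120 ≤ a1+…+a3=41.575 → R3 fires; Q=9 C=3 Y=7 B=7
Draw 8: a1=23.436, a2=15.631, a3=5.751, a4=1.056, a0=45.874; τ=−ln(0.5492)/45.874=0.013 → t=0.172; u2·a0=0.0326·45.874=1.495 ≤ a1=23.436 → R1 fires; Q=8 C=3 Y=8 B=6
Draw 9: a1=17.856, a2=15.312, a3=5.112, a4=1.056, a0=39.336; τ=−ln(0.6344)/39.336=0.012 → t=0.184; u2·a0=0.8388·39.336=32.995; a1=17.856 < 32.995 ≤ a1+a2=33.168 → R2 fires; Q=10 C=3 Y=7 B=6
Draw 10: a1=22.320, a2=13.398, a3=6.390, a4=1.056, a0=43.164; τ=−ln(0.1342)/43.164=0.047 → t=0.230; u2·a0=0.7066·43.164=30.500; a1=22.320 < 30.500 ≤ a1+a2=35.718 → R2 fires; Q=12 C=3 Y=6 B=6
Draw 11: a1=26.784, a2=11.484, a3=7.668, a4=1.056, a0=46.992; τ=−ln(0.0185)/46.992=0.085 → t=0.315; u2·a0=0.1130·46.992=5.310 ≤ a1=26.784 → R1 fires; Q=11 C=3 Y=7 B=5
Draw 12: a1=20.460, a2=11.165, a3=7.029, a4=1.056, a0=39.710; τ=−ln(0.3356)/39.710=0.027 → t=0.343 > T=0.33: stop.
At T=0.33: Q=11 C=3 Y=7 B=5; the largest is Q.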